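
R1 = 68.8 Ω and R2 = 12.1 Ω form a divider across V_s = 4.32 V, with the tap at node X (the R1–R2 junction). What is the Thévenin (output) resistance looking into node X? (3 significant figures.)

R_th ≈ 10.3 Ω

With V_s suppressed (replaced by a short), R_th = R1 ‖ R2 = (68.80 × 12.1)/(68.80 + 12.1) = 10.29 Ω.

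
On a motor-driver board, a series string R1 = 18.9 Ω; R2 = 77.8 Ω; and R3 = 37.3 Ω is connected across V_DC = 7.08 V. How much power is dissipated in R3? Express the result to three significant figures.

P ≈ 0.104 W

ΣR = 134.0 Ω → I = 7.08/134.0 = 0.05284 A.
V(R3) = I·R = 1.971 V; P = V·I = 1.971 × 0.05284 = 0.1041 W.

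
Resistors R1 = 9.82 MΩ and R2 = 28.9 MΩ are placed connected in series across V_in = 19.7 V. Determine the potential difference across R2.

ΣR = 9.82 + 28.9 = 38.72 MΩ.
By the voltage-divider rule, V = 19.7 × 28.90/38.72 = 14.70 V.

V ≈ 14.7 V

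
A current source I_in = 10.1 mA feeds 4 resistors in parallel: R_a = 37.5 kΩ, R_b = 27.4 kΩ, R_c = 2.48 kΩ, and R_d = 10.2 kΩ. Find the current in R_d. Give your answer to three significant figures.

I ≈ 1.75 mA

Conductances: ΣG = 1/37.5 + 1/27.4 + 1/2.48 + 1/10.2 = 0.5644 (1/kΩ).
Current divider: I(R_d) = I_in · G_k/ΣG = 10.1 × (0.09804/0.5644) = 10.1 × 0.1737 = 1.754 mA.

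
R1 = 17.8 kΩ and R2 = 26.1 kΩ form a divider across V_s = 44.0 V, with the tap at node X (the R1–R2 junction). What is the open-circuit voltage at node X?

With X open, the divider is unloaded: V_th = 44.0 × 26.1/43.90 = 26.16 V.

V_th ≈ 26.2 V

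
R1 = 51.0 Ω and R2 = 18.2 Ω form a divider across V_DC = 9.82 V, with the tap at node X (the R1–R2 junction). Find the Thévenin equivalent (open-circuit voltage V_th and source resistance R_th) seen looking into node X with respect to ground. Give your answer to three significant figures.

Open-circuit (no load on X): V_th = V_DC · R2/(R1 + R2) = 9.82 × 18.2/(51.00 + 18.2) = 2.583 V.
Looking into X with the source shorted: R_th = R1·R2/(R1+R2) = 51.00 × 18.2/69.20 = 13.41 Ω.

V_th ≈ 2.58 V, R_th ≈ 13.4 Ω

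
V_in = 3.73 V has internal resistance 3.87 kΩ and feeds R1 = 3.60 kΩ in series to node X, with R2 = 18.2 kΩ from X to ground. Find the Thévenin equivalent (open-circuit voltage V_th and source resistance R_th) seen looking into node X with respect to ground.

V_th ≈ 2.64 V, R_th ≈ 5.30 kΩ

R1' = 3.87 + 3.60 = 7.470 kΩ (source resistance + R1).
With X open, the divider is unloaded: V_th = 3.73 × 18.2/25.67 = 2.645 V.
Looking into X with the source shorted: R_th = R1'·R2/(R1'+R2) = 7.470 × 18.2/25.67 = 5.296 kΩ.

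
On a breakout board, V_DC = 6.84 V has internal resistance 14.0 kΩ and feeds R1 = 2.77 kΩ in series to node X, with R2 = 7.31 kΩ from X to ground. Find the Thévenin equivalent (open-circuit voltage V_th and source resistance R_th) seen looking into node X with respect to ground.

R1' = 14.0 + 2.77 = 16.77 kΩ (source resistance + R1).
With X open, the divider is unloaded: V_th = 6.84 × 7.31/24.08 = 2.076 V.
Looking into X with the source shorted: R_th = R1'·R2/(R1'+R2) = 16.77 × 7.31/24.08 = 5.091 kΩ.

V_th ≈ 2.08 V, R_th ≈ 5.09 kΩ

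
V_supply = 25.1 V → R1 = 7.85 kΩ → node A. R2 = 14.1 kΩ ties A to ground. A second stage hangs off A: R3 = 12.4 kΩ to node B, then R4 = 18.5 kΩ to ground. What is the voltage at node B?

V_B ≈ 8.30 V

Looking into the second stage from A: R3 + R4 = 30.90 kΩ appears in parallel with R2.
R2 ‖ (R3+R4) = 9.682 kΩ.
V_A = 25.1 × 9.682/(7.85 + 9.682) = 13.86 V.
Stage 2 is unloaded, so V_B = V_A · R4/(R3+R4) = 13.86 × 18.5/30.90 = 8.299 V.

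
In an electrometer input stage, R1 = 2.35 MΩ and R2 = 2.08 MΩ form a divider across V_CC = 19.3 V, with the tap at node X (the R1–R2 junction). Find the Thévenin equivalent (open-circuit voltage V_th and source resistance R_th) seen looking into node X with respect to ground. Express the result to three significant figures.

V_th ≈ 9.06 V, R_th ≈ 1.10 MΩ

With X open, the divider is unloaded: V_th = 19.3 × 2.08/4.430 = 9.062 V.
Zeroing V_CC shorts the top of R1 to ground, so R_th = R1 ‖ R2 = 1.103 MΩ.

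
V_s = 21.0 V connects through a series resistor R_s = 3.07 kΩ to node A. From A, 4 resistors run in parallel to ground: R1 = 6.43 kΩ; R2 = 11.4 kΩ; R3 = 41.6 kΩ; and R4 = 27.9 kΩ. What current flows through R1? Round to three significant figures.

I ≈ 1.69 mA

Parallel bank: R_p = 1/(1/6.43 + 1/11.4 + 1/41.6 + 1/27.9) = 3.299 kΩ.
Node voltage V_A = V_s · R_p/(R_s + R_p) = 21.0 × 0.5180 = 10.88 V.
I(R1) = V_A / R1 = 10.88/6.43 = 1.692 mA.
(Check via current divider: I_total = 3.297 mA; share G_k/ΣG = 0.5131 → same result.)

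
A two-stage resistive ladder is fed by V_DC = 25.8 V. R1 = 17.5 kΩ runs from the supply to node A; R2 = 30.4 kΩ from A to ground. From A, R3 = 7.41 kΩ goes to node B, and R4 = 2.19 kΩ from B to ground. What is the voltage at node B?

V_B ≈ 1.73 V

The second stage (R3 + R4 = 9.600 kΩ) loads node A in parallel with R2.
Effective lower resistance at A: R2 ‖ 9.600 = 7.296 kΩ.
First divider: V_A = V_DC · 7.296/(17.5 + 7.296) = 7.591 V.
Then the unloaded second divider: V_B = V_A × R4/(R3+R4) = 7.591 × 0.2281 = 1.732 V.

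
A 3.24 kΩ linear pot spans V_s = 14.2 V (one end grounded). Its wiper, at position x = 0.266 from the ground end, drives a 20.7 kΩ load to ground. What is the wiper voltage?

V_out ≈ 3.67 V

Split the track: R_lower = x·R_p = 0.8618 kΩ, R_upper = (1−x)·R_p = 2.378 kΩ.
R_L loads the lower segment: effective lower R = 0.8274 kΩ.
V_out = 14.2 × 0.8274/(2.378 + 0.8274) = 3.665 V.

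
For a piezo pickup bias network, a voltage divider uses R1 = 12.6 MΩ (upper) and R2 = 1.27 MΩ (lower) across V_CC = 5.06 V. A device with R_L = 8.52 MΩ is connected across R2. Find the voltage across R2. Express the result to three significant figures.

The load sits in parallel with R2, giving an effective lower resistance R2' = R2·R_L/(R2+R_L) = 1.105 MΩ.
Voltage divider with the loaded lower leg: V_out = 5.06 × 1.105/(12.6 + 1.105) = 5.06 × 0.08064 = 0.4081 V.

V_out ≈ 0.408 V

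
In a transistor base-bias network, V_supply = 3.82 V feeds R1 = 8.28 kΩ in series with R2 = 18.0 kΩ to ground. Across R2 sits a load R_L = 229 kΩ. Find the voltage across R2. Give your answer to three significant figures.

V_out ≈ 2.55 V

The load sits in parallel with R2, giving an effective lower resistance R2' = R2·R_L/(R2+R_L) = 16.69 kΩ.
Now apply the divider: V_out = 3.82 × 0.6684 = 2.553 V.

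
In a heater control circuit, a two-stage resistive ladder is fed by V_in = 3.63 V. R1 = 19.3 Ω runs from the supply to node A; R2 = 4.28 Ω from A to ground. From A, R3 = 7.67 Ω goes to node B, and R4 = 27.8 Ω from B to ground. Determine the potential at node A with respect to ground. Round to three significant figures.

Node A sees R2 in parallel with the series input of stage 2, R3 + R4 = 35.47 Ω.
Effective lower resistance at A: R2 ‖ 35.47 = 3.819 Ω.
V_A = 3.63 × 3.819/(19.3 + 3.819) = 0.5997 V.

V_A ≈ 0.600 V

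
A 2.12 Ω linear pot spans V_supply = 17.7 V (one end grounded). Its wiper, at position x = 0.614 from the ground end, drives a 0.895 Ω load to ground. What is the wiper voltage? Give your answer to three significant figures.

V_out ≈ 6.96 V

Lower segment x·R_p = 1.302 Ω; upper segment (1−x)·R_p = 0.8183 Ω.
Lower segment in parallel with the load: 1.302 ‖ 0.895 = 0.5303 Ω.
Then V_out = V_supply · 0.5303/(0.8183 + 0.5303) = 6.960 V.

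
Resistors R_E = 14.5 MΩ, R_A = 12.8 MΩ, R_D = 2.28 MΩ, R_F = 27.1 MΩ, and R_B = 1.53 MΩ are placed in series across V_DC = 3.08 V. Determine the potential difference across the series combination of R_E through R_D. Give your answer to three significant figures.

Series total: ΣR = 14.5 + 12.8 + 2.28 + 27.1 + 1.53 = 58.21 MΩ.
R_{R_E..R_D} = 14.5 + 12.8 + 2.28 = 29.58 MΩ.
Voltage divider: V = V_DC · (29.58 / 58.21) = 3.08 × 0.5082 = 1.565 V.

V ≈ 1.57 V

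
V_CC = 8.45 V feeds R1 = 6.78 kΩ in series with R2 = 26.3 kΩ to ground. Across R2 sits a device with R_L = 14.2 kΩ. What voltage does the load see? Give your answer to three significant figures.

V_out ≈ 4.87 V

R2 ‖ R_L = (26.3 × 14.2)/(26.3 + 14.2) = 9.221 kΩ.
Then V_out = V_CC · R2'/(R1 + R2') = 8.45 × 9.221/16.00 = 4.870 V.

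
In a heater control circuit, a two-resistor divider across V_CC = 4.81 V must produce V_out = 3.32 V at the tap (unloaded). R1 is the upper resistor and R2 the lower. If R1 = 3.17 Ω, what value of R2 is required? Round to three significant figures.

R2 ≈ 7.06 Ω

Required fraction k = V_out/V_CC = 0.6902.
R2 = R1 · 0.6902/(1 − 0.6902) = 7.063 Ω.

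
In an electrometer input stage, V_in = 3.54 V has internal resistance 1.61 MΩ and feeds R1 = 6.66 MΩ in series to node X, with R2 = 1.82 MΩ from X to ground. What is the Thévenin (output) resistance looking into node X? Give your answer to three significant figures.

R_th ≈ 1.49 MΩ

R1' = 1.61 + 6.66 = 8.270 MΩ (source resistance + R1).
Zeroing V_in shorts the top of R1' to ground, so R_th = R1' ‖ R2 = 1.492 MΩ.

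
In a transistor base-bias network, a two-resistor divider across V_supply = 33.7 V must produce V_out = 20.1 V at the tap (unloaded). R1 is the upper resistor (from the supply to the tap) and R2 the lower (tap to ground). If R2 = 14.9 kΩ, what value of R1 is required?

R1 ≈ 10.1 kΩ

V_out/V_supply = R2/(R1+R2) = 0.5964.
Rearranging, R1 = R2·(1−k)/k = 14.9 × 0.6766 = 10.08 kΩ.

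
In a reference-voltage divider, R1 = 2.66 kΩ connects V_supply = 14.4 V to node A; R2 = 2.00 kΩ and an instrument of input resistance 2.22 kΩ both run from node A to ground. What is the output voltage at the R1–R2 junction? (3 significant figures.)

R2 ‖ R_L = (2.00 × 2.22)/(2.00 + 2.22) = 1.052 kΩ.
Now apply the divider: V_out = 14.4 × 0.2834 = 4.081 V.
(Unloaded it would be 6.18 V; the load pulls it down.)

V_out ≈ 4.08 V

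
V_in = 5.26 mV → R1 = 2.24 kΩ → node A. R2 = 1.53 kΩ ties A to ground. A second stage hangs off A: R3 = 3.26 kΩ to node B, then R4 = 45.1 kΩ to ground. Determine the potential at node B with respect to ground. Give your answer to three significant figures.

V_B ≈ 1.95 mV

The second stage (R3 + R4 = 48.36 kΩ) loads node A in parallel with R2.
R2 ‖ (R3+R4) = 1.483 kΩ.
First divider: V_A = V_in · 1.483/(2.24 + 1.483) = 2.095 mV.
V_B = V_A × 0.9326 = 1.954 mV.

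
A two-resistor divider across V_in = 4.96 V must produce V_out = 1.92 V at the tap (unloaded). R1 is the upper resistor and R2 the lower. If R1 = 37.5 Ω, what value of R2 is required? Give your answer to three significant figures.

Required fraction k = V_out/V_in = 0.3871.
So R2 = R1 · V_out/(V_in − V_out) = 37.5 × 1.92/(4.96 − 1.92) = 37.5 × 0.6316 = 23.68 Ω.

R2 ≈ 23.7 Ω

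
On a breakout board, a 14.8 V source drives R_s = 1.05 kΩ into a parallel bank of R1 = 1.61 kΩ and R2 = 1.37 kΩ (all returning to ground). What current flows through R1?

I ≈ 3.80 mA

Parallel bank: R_p = 1/(1/1.61 + 1/1.37) = 0.7402 kΩ.
Node voltage V_A = V_CC · R_p/(R_s + R_p) = 14.8 × 0.4135 = 6.119 V.
Branch current I = V_A/R1 = 6.119/1.61 = 3.801 mA.
(Equivalently: I_total = 8.267 mA, then current-divider fraction G_k/ΣG = 0.4597.)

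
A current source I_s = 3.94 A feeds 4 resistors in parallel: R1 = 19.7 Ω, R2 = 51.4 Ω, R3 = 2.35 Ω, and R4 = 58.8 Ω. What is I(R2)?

Total conductance ΣG = 1/19.7 + 1/51.4 + 1/2.35 + 1/58.8 = 0.5128 (units of 1/Ω).
By the current-divider rule, I = I_s · G_k/ΣG = 3.94 × 0.03794 = 0.1495 A.

I ≈ 0.149 A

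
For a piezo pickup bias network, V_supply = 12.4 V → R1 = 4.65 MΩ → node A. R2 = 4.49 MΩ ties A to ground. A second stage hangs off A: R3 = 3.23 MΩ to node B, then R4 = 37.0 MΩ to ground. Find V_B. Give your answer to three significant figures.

Looking into the second stage from A: R3 + R4 = 40.23 MΩ appears in parallel with R2.
R2 ‖ (R3+R4) = 4.039 MΩ.
First divider: V_A = V_supply · 4.039/(4.65 + 4.039) = 5.764 V.
Then the unloaded second divider: V_B = V_A × R4/(R3+R4) = 5.764 × 0.9197 = 5.301 V.

V_B ≈ 5.30 V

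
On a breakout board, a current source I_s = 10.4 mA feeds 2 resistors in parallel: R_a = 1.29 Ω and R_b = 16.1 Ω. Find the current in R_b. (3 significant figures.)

For two parallel branches, I_k = I_s · (other R)/(sum of R).
I(R_b) = 10.4 × 1.29/(1.29 + 16.1) = 10.4 × 0.07418 = 0.7715 mA.

I ≈ 0.771 mA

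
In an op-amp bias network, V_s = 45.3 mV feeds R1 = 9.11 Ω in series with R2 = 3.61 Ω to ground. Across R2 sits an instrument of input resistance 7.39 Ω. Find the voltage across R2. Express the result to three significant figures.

R2 ‖ R_L = (3.61 × 7.39)/(3.61 + 7.39) = 2.425 Ω.
Then V_out = V_s · R2'/(R1 + R2') = 45.3 × 2.425/11.54 = 9.524 mV.

V_out ≈ 9.52 mV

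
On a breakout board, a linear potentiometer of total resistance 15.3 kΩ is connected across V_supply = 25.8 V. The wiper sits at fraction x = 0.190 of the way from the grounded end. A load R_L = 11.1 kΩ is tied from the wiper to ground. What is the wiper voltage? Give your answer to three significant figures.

V_out ≈ 4.04 V

Split the track: R_lower = x·R_p = 2.907 kΩ, R_upper = (1−x)·R_p = 12.39 kΩ.
(x·R_p) ‖ R_L = 2.304 kΩ.
Then V_out = V_supply · 2.304/(12.39 + 2.304) = 4.044 V.
(Unloaded: V_out = x·V_supply = 4.90 V.)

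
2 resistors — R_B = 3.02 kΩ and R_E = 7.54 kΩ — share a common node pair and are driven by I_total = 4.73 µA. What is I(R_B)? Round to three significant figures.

I ≈ 3.38 µA

With just two branches, the current splits inversely with resistance.
I(R_B) = 4.73 × 7.54/(3.02 + 7.54) = 4.73 × 0.7140 = 3.377 µA.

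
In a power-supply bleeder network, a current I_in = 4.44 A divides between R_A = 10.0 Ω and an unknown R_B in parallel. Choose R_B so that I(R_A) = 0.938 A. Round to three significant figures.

R_B ≈ 2.68 Ω

Two-branch current divider: I_A = I_in · R_B/(R_A + R_B).
With f = 0.2113, R_B = R_A · f/(1−f) = 10.0 × 0.2678 = 2.678 Ω.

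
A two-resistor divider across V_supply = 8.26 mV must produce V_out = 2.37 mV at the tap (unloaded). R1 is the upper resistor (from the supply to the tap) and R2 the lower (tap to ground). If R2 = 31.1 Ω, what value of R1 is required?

R1 ≈ 77.3 Ω

V_out/V_supply = R2/(R1+R2) = 0.2869.
So R1 = R2 · (V_supply/V_out − 1) = 31.1 × (8.26/2.37 − 1) = 31.1 × 2.485 = 77.29 Ω.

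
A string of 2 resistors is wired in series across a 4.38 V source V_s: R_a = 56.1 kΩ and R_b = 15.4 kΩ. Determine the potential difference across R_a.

ΣR = 56.1 + 15.4 = 71.50 kΩ.
Voltage divider: V = V_s · (56.10 / 71.50) = 4.38 × 0.7846 = 3.437 V.

V ≈ 3.44 V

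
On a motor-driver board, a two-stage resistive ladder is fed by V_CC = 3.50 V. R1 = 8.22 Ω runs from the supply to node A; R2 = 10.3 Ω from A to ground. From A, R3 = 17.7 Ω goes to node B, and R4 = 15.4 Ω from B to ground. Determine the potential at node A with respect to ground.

The second stage (R3 + R4 = 33.10 Ω) loads node A in parallel with R2.
Effective lower resistance at A: R2 ‖ 33.10 = 7.856 Ω.
V_A = 3.50 × 7.856/(8.22 + 7.856) = 1.710 V.

V_A ≈ 1.71 V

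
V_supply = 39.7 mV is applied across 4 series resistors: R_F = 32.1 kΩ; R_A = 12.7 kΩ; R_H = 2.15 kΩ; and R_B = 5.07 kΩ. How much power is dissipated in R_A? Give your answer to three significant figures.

Series current I = V_supply/ΣR = 39.7/52.02 = 0.7632 µA.
P(R_A) = I²·R_A = (0.7632)² × 12.7 = 7.397 nW.

P ≈ 7.40 nW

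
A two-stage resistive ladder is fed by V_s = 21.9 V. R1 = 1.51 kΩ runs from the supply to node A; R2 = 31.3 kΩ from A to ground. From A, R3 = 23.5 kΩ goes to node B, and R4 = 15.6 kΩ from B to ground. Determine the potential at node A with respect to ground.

Looking into the second stage from A: R3 + R4 = 39.10 kΩ appears in parallel with R2.
Effective lower resistance at A: R2 ‖ 39.10 = 17.38 kΩ.
First divider: V_A = V_s · 17.38/(1.51 + 17.38) = 20.15 V.

V_A ≈ 20.1 V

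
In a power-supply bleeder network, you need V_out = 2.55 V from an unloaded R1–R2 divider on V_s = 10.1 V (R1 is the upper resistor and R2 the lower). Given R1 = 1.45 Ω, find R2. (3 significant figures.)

R2 ≈ 0.490 Ω

V_out/V_s = R2/(R1+R2) = 0.2525.
Rearranging, R2 = R1·k/(1−k) = 1.45 × 0.3377 = 0.4897 Ω.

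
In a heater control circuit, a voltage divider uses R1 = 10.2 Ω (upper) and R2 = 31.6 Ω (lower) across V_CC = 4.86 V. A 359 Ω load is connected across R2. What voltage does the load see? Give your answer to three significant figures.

V_out ≈ 3.60 V

R2 ‖ R_L = (31.6 × 359)/(31.6 + 359) = 29.04 Ω.
Voltage divider with the loaded lower leg: V_out = 4.86 × 29.04/(10.2 + 29.04) = 4.86 × 0.7401 = 3.597 V.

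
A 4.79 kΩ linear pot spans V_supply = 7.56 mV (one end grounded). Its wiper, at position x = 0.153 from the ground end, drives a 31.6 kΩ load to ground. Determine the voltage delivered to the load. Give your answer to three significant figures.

V_out ≈ 1.13 mV

Split the track: R_lower = x·R_p = 0.7329 kΩ, R_upper = (1−x)·R_p = 4.057 kΩ.
R_L loads the lower segment: effective lower R = 0.7163 kΩ.
Loaded-divider output: V_out = 7.56 × 0.1501 = 1.134 mV.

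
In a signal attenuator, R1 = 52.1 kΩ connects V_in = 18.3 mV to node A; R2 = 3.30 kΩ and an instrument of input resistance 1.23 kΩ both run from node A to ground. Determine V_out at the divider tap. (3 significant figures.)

R2 ‖ R_L = (3.30 × 1.23)/(3.30 + 1.23) = 0.8960 kΩ.
Then V_out = V_in · R2'/(R1 + R2') = 18.3 × 0.8960/53.00 = 0.3094 mV.

V_out ≈ 0.309 mV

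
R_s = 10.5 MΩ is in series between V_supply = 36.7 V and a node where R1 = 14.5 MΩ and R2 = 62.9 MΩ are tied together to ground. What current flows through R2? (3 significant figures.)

I ≈ 0.309 µA

Combine the parallel branches: R_p = (1/14.5 + 1/62.9)⁻¹ = 11.78 MΩ.
V_A by voltage divider: V_A = 36.7 × 11.78/(10.5 + 11.78) = 19.41 V.
Branch current I = V_A/R2 = 19.41/62.9 = 0.3085 µA.
(Equivalently: I_total = 1.647 µA, then current-divider fraction G_k/ΣG = 0.1873.)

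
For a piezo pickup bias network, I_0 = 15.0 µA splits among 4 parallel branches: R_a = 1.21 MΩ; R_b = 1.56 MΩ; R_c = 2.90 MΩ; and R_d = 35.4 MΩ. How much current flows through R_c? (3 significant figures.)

Conductances: ΣG = 1/1.21 + 1/1.56 + 1/2.90 + 1/35.4 = 1.841 (1/MΩ).
By the current-divider rule, I = I_0 · G_k/ΣG = 15.0 × 0.1874 = 2.810 µA.

I ≈ 2.81 µA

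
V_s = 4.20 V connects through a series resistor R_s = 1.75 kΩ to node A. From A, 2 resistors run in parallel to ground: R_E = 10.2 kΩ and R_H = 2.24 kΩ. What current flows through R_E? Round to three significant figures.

I ≈ 0.211 mA

Equivalent of the parallel group: R_p = 1.837 kΩ.
V_A = 4.20 × 1.837/3.587 = 2.151 V.
I(R_E) = V_A / R_E = 2.151/10.2 = 0.2109 mA.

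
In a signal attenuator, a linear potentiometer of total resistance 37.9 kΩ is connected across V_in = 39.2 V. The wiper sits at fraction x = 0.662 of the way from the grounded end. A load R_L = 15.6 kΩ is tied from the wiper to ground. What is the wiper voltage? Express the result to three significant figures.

V_out ≈ 16.8 V

Split the track: R_lower = x·R_p = 25.09 kΩ, R_upper = (1−x)·R_p = 12.81 kΩ.
R_L loads the lower segment: effective lower R = 9.619 kΩ.
Then V_out = V_in · 9.619/(12.81 + 9.619) = 16.81 V.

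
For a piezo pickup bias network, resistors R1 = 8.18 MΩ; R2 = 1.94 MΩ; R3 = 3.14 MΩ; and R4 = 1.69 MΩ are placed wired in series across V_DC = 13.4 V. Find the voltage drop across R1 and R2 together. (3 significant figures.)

V ≈ 9.07 V

ΣR = 8.18 + 1.94 + 3.14 + 1.69 = 14.95 MΩ.
R_{R1..R2} = 8.18 + 1.94 = 10.12 MΩ.
By the voltage-divider rule, V = 13.4 × 10.12/14.95 = 9.071 V.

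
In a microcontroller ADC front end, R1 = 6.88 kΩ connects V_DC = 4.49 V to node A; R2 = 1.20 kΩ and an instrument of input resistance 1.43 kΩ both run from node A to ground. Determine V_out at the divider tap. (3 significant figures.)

R2 ‖ R_L = (1.20 × 1.43)/(1.20 + 1.43) = 0.6525 kΩ.
Then V_out = V_DC · R2'/(R1 + R2') = 4.49 × 0.6525/7.532 = 0.3889 V.
(Unloaded it would be 0.667 V; the load pulls it down.)

V_out ≈ 0.389 V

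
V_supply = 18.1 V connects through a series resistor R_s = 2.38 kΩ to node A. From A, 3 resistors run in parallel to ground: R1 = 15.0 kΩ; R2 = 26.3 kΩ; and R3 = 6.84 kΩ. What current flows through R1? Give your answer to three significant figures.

I ≈ 0.756 mA

Equivalent of the parallel group: R_p = 3.986 kΩ.
V_A = 18.1 × 3.986/6.366 = 11.33 V.
Branch current I = V_A/R1 = 11.33/15.0 = 0.7555 mA.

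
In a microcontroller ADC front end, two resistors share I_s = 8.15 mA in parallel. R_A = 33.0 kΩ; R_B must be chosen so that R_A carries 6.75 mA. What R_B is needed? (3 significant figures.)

R_B ≈ 159 kΩ

Two-branch current divider: I_A = I_s · R_B/(R_A + R_B).
With f = 0.8282, R_B = R_A · f/(1−f) = 33.0 × 4.821 = 159.1 kΩ.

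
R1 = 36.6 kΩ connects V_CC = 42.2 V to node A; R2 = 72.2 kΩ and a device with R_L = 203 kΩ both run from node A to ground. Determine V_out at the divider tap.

V_out ≈ 25.0 V

First combine the lower leg with the load: R2 ‖ R_L = 53.26 kΩ.
Now apply the divider: V_out = 42.2 × 0.5927 = 25.01 V.
(Unloaded it would be 28.0 V; the load pulls it down.)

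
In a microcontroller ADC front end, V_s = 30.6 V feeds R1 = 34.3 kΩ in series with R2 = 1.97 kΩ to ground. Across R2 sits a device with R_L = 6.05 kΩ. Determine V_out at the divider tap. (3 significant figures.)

R2 ‖ R_L = (1.97 × 6.05)/(1.97 + 6.05) = 1.486 kΩ.
Now apply the divider: V_out = 30.6 × 0.04153 = 1.271 V.

V_out ≈ 1.27 V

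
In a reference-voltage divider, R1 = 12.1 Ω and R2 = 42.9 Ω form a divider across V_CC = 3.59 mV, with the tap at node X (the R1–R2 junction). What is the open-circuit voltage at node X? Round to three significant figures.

Open-circuit (no load on X): V_th = V_CC · R2/(R1 + R2) = 3.59 × 42.9/(12.10 + 42.9) = 2.800 mV.

V_th ≈ 2.80 mV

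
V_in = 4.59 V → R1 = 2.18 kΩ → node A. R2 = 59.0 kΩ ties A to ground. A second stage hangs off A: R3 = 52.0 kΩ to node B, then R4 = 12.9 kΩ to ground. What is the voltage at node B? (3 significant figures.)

V_B ≈ 0.852 V

The second stage (R3 + R4 = 64.90 kΩ) loads node A in parallel with R2.
R2 ‖ (R3+R4) = 30.90 kΩ.
First divider: V_A = V_in · 30.90/(2.18 + 30.90) = 4.288 V.
Stage 2 is unloaded, so V_B = V_A · R4/(R3+R4) = 4.288 × 12.9/64.90 = 0.8522 V.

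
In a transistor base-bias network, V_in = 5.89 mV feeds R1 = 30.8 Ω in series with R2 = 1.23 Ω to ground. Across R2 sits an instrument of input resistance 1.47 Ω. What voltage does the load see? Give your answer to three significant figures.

R2 ‖ R_L = (1.23 × 1.47)/(1.23 + 1.47) = 0.6697 Ω.
Now apply the divider: V_out = 5.89 × 0.02128 = 0.1253 mV.

V_out ≈ 0.125 mV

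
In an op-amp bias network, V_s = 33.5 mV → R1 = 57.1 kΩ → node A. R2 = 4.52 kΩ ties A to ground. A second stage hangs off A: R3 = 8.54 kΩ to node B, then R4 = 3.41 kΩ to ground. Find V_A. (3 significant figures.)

V_A ≈ 1.82 mV

Node A sees R2 in parallel with the series input of stage 2, R3 + R4 = 11.95 kΩ.
Effective lower resistance at A: R2 ‖ 11.95 = 3.280 kΩ.
First divider: V_A = V_s · 3.280/(57.1 + 3.280) = 1.820 mV.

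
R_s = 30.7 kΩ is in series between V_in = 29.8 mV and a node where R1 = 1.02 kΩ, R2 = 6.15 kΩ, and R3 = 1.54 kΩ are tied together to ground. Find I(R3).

I ≈ 0.345 µA

Parallel bank: R_p = 1/(1/1.02 + 1/6.15 + 1/1.54) = 0.5579 kΩ.
Node voltage V_A = V_in · R_p/(R_s + R_p) = 29.8 × 0.01785 = 0.5319 mV.
I(R3) = V_A / R3 = 0.5319/1.54 = 0.3454 µA.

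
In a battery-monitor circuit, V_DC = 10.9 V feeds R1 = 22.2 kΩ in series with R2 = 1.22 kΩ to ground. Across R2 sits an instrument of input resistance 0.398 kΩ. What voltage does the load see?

V_out ≈ 0.145 V

R2 ‖ R_L = (1.22 × 0.398)/(1.22 + 0.398) = 0.3001 kΩ.
Now apply the divider: V_out = 10.9 × 0.01334 = 0.1454 V.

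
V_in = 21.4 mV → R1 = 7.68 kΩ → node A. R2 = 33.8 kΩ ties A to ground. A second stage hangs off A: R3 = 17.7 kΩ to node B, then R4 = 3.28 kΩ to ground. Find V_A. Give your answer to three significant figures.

Node A sees R2 in parallel with the series input of stage 2, R3 + R4 = 20.98 kΩ.
R2 ‖ (R3+R4) = 12.94 kΩ.
First divider: V_A = V_in · 12.94/(7.68 + 12.94) = 13.43 mV.

V_A ≈ 13.4 mV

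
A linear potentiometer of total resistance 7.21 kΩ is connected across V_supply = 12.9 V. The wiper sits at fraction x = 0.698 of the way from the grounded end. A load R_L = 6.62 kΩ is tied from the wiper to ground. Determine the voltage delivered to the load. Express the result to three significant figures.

V_out ≈ 7.32 V

The pot divides into 2.177 kΩ above the wiper and 5.033 kΩ below.
R_L loads the lower segment: effective lower R = 2.859 kΩ.
V_out = 12.9 × 2.859/(2.177 + 2.859) = 7.323 V.
(Unloaded: V_out = x·V_supply = 9.00 V.)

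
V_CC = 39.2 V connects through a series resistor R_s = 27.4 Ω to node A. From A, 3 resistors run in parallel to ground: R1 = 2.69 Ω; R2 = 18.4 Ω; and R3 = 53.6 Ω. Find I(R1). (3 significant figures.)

Parallel bank: R_p = 1/(1/2.69 + 1/18.4 + 1/53.6) = 2.248 Ω.
Node voltage V_A = V_CC · R_p/(R_s + R_p) = 39.2 × 0.07584 = 2.973 V.
I(R1) = V_A / R1 = 2.973/2.69 = 1.105 A.
(Equivalently: I_total = 1.322 A, then current-divider fraction G_k/ΣG = 0.8359.)

I ≈ 1.11 A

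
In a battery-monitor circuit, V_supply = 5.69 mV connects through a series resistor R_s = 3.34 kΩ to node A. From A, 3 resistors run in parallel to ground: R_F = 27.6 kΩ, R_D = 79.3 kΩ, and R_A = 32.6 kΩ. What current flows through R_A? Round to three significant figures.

I ≈ 0.138 µA

Combine the parallel branches: R_p = (1/27.6 + 1/79.3 + 1/32.6)⁻¹ = 12.58 kΩ.
V_A by voltage divider: V_A = 5.69 × 12.58/(3.34 + 12.58) = 4.496 mV.
I(R_A) = V_A / R_A = 4.496/32.6 = 0.1379 µA.
(Equivalently: I_total = 0.3575 µA, then current-divider fraction G_k/ΣG = 0.3858.)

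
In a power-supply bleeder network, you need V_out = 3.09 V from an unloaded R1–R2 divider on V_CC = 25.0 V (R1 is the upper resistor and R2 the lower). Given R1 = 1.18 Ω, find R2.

R2 ≈ 0.166 Ω

The divider ratio is R2/(R1+R2) = 3.09/25.0 = 0.1236.
R2 = R1 · 0.1236/(1 − 0.1236) = 0.1664 Ω.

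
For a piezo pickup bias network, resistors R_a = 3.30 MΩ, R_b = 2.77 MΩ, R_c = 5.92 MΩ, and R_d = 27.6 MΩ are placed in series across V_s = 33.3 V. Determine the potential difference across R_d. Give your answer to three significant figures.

V ≈ 23.2 V

ΣR = 3.30 + 2.77 + 5.92 + 27.6 = 39.59 MΩ.
Voltage divider: V = V_s · (27.60 / 39.59) = 33.3 × 0.6971 = 23.21 V.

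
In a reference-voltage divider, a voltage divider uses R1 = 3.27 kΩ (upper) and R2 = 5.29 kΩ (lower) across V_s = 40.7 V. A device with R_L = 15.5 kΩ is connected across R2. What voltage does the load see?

V_out ≈ 22.3 V

R2 ‖ R_L = (5.29 × 15.5)/(5.29 + 15.5) = 3.944 kΩ.
Voltage divider with the loaded lower leg: V_out = 40.7 × 3.944/(3.27 + 3.944) = 40.7 × 0.5467 = 22.25 V.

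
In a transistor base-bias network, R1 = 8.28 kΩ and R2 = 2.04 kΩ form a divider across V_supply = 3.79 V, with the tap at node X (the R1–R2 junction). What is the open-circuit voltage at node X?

With X open, the divider is unloaded: V_th = 3.79 × 2.04/10.32 = 0.7492 V.

V_th ≈ 0.749 V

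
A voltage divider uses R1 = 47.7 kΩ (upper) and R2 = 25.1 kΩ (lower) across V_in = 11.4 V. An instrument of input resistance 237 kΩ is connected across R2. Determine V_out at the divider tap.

R2 ‖ R_L = (25.1 × 237)/(25.1 + 237) = 22.70 kΩ.
Voltage divider with the loaded lower leg: V_out = 11.4 × 22.70/(47.7 + 22.70) = 11.4 × 0.3224 = 3.675 V.

V_out ≈ 3.68 V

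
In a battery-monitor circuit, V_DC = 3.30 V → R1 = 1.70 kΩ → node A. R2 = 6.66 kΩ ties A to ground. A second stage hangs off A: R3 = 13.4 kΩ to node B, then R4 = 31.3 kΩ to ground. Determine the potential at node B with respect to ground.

V_B ≈ 1.79 V

Looking into the second stage from A: R3 + R4 = 44.70 kΩ appears in parallel with R2.
Effective lower resistance at A: R2 ‖ 44.70 = 5.796 kΩ.
V_A = 3.30 × 5.796/(1.70 + 5.796) = 2.552 V.
V_B = V_A × 0.7002 = 1.787 V.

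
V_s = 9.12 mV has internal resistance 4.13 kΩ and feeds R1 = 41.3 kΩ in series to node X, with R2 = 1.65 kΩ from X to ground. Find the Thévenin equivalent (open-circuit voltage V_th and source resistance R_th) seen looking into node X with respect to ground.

V_th ≈ 0.320 mV, R_th ≈ 1.59 kΩ

R1' = 4.13 + 41.3 = 45.43 kΩ (source resistance + R1).
V_th is the unloaded tap voltage: V_s · R2/(R1'+R2) = 9.12 × 0.03505 = 0.3196 mV.
Zeroing V_s shorts the top of R1' to ground, so R_th = R1' ‖ R2 = 1.592 kΩ.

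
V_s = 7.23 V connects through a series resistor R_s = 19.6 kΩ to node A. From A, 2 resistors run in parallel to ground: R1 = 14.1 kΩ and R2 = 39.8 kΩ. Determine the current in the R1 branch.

I ≈ 0.178 mA

Combine the parallel branches: R_p = (1/14.1 + 1/39.8)⁻¹ = 10.41 kΩ.
V_A by voltage divider: V_A = 7.23 × 10.41/(19.6 + 10.41) = 2.508 V.
I(R1) = V_A / R1 = 2.508/14.1 = 0.1779 mA.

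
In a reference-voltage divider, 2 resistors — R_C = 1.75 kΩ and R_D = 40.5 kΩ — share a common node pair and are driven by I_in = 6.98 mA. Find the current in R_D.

I ≈ 0.289 mA

With just two branches, the current splits inversely with resistance.
So I = 6.98 × 1.75/42.25 = 0.2891 mA.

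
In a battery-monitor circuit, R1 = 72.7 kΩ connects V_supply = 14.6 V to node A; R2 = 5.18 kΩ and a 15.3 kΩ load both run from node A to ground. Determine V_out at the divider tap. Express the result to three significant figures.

The load sits in parallel with R2, giving an effective lower resistance R2' = R2·R_L/(R2+R_L) = 3.870 kΩ.
Voltage divider with the loaded lower leg: V_out = 14.6 × 3.870/(72.7 + 3.870) = 14.6 × 0.05054 = 0.7379 V.

V_out ≈ 0.738 V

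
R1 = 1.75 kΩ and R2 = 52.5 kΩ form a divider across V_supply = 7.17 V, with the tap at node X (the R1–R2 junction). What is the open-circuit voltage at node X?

V_th ≈ 6.94 V

V_th is the unloaded tap voltage: V_supply · R2/(R1+R2) = 7.17 × 0.9677 = 6.939 V.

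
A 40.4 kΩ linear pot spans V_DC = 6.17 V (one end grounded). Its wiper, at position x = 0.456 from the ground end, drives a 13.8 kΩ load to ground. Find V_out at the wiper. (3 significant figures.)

Split the track: R_lower = x·R_p = 18.42 kΩ, R_upper = (1−x)·R_p = 21.98 kΩ.
(x·R_p) ‖ R_L = 7.890 kΩ.
Then V_out = V_DC · 7.890/(21.98 + 7.890) = 1.630 V.

V_out ≈ 1.63 V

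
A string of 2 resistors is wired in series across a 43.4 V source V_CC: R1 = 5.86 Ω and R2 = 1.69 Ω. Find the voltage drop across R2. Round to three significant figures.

Total series resistance ΣR = 5.86 + 1.69 = 7.550 Ω.
By the voltage-divider rule, V = 43.4 × 1.690/7.550 = 9.715 V.

V ≈ 9.71 V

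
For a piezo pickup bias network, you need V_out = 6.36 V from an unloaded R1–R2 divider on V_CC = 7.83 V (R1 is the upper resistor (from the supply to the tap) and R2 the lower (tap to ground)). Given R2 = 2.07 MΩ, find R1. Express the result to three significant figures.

R1 ≈ 0.478 MΩ

The divider ratio is R2/(R1+R2) = 6.36/7.83 = 0.8123.
Rearranging, R1 = R2·(1−k)/k = 2.07 × 0.2311 = 0.4784 MΩ.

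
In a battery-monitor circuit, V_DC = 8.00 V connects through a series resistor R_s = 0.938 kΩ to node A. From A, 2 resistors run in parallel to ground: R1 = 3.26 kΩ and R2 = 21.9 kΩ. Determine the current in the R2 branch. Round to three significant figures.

Combine the parallel branches: R_p = (1/3.26 + 1/21.9)⁻¹ = 2.838 kΩ.
Node voltage V_A = V_DC · R_p/(R_s + R_p) = 8.00 × 0.7516 = 6.013 V.
I(R2) = V_A / R2 = 6.013/21.9 = 0.2745 mA.

I ≈ 0.275 mA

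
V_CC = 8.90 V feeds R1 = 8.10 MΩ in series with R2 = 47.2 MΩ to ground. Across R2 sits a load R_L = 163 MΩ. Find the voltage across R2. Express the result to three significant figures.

R2 ‖ R_L = (47.2 × 163)/(47.2 + 163) = 36.60 MΩ.
Now apply the divider: V_out = 8.90 × 0.8188 = 7.287 V.

V_out ≈ 7.29 V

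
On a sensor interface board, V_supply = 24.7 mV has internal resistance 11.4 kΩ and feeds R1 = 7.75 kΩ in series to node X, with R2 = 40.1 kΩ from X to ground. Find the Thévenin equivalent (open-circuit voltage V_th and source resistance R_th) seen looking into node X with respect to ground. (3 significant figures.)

V_th ≈ 16.7 mV, R_th ≈ 13.0 kΩ

R1' = 11.4 + 7.75 = 19.15 kΩ (source resistance + R1).
With X open, the divider is unloaded: V_th = 24.7 × 40.1/59.25 = 16.72 mV.
Looking into X with the source shorted: R_th = R1'·R2/(R1'+R2) = 19.15 × 40.1/59.25 = 12.96 kΩ.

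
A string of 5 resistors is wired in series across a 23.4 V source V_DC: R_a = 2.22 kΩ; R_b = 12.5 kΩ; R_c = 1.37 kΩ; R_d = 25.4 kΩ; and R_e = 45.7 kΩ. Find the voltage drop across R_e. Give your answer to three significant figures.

Total series resistance ΣR = 2.22 + 12.5 + 1.37 + 25.4 + 45.7 = 87.19 kΩ.
Voltage divider: V = V_DC · (45.70 / 87.19) = 23.4 × 0.5241 = 12.26 V.

V ≈ 12.3 V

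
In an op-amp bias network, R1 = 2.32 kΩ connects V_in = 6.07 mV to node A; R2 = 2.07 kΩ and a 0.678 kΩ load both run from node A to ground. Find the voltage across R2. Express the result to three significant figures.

R2 ‖ R_L = (2.07 × 0.678)/(2.07 + 0.678) = 0.5107 kΩ.
Now apply the divider: V_out = 6.07 × 0.1804 = 1.095 mV.

V_out ≈ 1.10 mV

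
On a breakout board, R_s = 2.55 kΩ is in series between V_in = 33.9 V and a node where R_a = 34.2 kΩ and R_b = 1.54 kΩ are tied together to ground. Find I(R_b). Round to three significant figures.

Combine the parallel branches: R_p = (1/34.2 + 1/1.54)⁻¹ = 1.474 kΩ.
Node voltage V_A = V_in · R_p/(R_s + R_p) = 33.9 × 0.3662 = 12.42 V.
I(R_b) = V_A / R_b = 12.42/1.54 = 8.062 mA.

I ≈ 8.06 mA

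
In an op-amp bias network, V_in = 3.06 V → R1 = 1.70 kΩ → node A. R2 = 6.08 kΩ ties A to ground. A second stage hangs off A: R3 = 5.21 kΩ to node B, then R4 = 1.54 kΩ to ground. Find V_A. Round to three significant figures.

Looking into the second stage from A: R3 + R4 = 6.750 kΩ appears in parallel with R2.
Effective lower resistance at A: R2 ‖ 6.750 = 3.199 kΩ.
First divider: V_A = V_in · 3.199/(1.70 + 3.199) = 1.998 V.

V_A ≈ 2.00 V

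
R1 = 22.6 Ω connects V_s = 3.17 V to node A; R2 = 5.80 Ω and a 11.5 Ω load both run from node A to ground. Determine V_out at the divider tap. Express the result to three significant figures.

R2 ‖ R_L = (5.80 × 11.5)/(5.80 + 11.5) = 3.855 Ω.
Now apply the divider: V_out = 3.17 × 0.1457 = 0.4620 V.

V_out ≈ 0.462 V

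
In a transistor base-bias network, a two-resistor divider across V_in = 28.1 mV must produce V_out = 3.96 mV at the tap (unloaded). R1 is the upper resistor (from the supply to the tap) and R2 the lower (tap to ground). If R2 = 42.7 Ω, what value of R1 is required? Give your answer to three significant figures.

The divider ratio is R2/(R1+R2) = 3.96/28.1 = 0.1409.
Rearranging, R1 = R2·(1−k)/k = 42.7 × 6.096 = 260.3 Ω.

R1 ≈ 260 Ω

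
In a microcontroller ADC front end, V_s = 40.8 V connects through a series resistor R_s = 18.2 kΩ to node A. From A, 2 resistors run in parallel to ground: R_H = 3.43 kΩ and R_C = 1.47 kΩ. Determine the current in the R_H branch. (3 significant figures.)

I ≈ 0.637 mA

Parallel bank: R_p = 1/(1/3.43 + 1/1.47) = 1.029 kΩ.
V_A = 40.8 × 1.029/19.23 = 2.183 V.
I(R_H) = V_A / R_H = 2.183/3.43 = 0.6365 mA.
(Equivalently: I_total = 2.122 mA, then current-divider fraction G_k/ΣG = 0.3000.)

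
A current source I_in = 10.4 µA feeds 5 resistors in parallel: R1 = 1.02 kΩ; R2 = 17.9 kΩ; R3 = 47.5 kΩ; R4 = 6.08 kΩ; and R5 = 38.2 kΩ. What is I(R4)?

Total conductance ΣG = 1/1.02 + 1/17.9 + 1/47.5 + 1/6.08 + 1/38.2 = 1.248 (units of 1/kΩ).
R4 takes the fraction G_k/ΣG = 0.1645/1.248 = 0.1318, so I = 10.4 × 0.1318 = 1.371 µA.

I ≈ 1.37 µA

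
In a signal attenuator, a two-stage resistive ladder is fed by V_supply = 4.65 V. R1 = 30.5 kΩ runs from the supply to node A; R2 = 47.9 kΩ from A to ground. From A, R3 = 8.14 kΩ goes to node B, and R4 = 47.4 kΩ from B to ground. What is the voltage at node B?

Node A sees R2 in parallel with the series input of stage 2, R3 + R4 = 55.54 kΩ.
R2 ‖ (R3+R4) = 25.72 kΩ.
So V_A = 4.65 × 0.4575 = 2.127 V.
Then the unloaded second divider: V_B = V_A × R4/(R3+R4) = 2.127 × 0.8534 = 1.815 V.

V_B ≈ 1.82 V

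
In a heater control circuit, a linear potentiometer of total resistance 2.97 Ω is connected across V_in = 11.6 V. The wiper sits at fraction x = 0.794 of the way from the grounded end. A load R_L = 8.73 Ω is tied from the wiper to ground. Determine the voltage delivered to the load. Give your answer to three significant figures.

V_out ≈ 8.72 V

Lower segment x·R_p = 2.358 Ω; upper segment (1−x)·R_p = 0.6118 Ω.
R_L loads the lower segment: effective lower R = 1.857 Ω.
Loaded-divider output: V_out = 11.6 × 0.7521 = 8.725 V.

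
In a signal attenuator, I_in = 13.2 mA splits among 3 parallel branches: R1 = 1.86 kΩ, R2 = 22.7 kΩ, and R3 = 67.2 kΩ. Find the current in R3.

ΣG = 1/1.86 + 1/22.7 + 1/67.2 = 0.5966.
R3 takes the fraction G_k/ΣG = 0.01488/0.5966 = 0.02494, so I = 13.2 × 0.02494 = 0.3293 mA.

I ≈ 0.329 mA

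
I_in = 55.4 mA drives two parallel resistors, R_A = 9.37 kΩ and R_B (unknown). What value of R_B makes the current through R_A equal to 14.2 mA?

R_B ≈ 3.23 kΩ

In a two-way split, I_A/I_in = R_B/(R_A + R_B).
14.2/55.4 = R_B/(R_A + R_B) → R_B = R_A · (0.2563)/(1 − 0.2563) = 9.37 × 0.3447 = 3.229 kΩ.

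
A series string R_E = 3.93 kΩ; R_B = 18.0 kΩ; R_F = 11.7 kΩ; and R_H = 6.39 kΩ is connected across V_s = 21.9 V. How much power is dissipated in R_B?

The common current is I = 21.9/40.02 = 0.5472 mA.
P(R_B) = I²·R_B = (0.5472)² × 18.0 = 5.390 mW.

P ≈ 5.39 mW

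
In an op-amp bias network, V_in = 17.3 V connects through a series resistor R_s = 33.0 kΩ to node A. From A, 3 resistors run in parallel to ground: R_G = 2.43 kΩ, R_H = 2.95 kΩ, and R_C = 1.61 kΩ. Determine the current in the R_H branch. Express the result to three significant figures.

Combine the parallel branches: R_p = (1/2.43 + 1/2.95 + 1/1.61)⁻¹ = 0.7291 kΩ.
Node voltage V_A = V_in · R_p/(R_s + R_p) = 17.3 × 0.02162 = 0.3739 V.
I(R_H) = V_A / R_H = 0.3739/2.95 = 0.1268 mA.

I ≈ 0.127 mA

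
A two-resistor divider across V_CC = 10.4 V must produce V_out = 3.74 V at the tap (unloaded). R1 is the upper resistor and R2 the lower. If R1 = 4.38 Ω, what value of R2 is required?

V_out/V_CC = R2/(R1+R2) = 0.3596.
R2 = R1 · 0.3596/(1 − 0.3596) = 2.460 Ω.

R2 ≈ 2.46 Ω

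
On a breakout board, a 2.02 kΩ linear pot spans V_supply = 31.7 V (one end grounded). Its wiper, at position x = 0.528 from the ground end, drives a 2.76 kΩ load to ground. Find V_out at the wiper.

The pot divides into 0.9534 kΩ above the wiper and 1.067 kΩ below.
R_L loads the lower segment: effective lower R = 0.7693 kΩ.
Then V_out = V_supply · 0.7693/(0.9534 + 0.7693) = 14.16 V.
(Unloaded: V_out = x·V_supply = 16.7 V.)

V_out ≈ 14.2 V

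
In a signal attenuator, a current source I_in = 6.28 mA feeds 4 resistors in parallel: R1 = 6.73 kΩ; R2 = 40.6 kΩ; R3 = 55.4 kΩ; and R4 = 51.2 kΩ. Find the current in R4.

I ≈ 0.582 mA

Conductances: ΣG = 1/6.73 + 1/40.6 + 1/55.4 + 1/51.2 = 0.2108 (1/kΩ).
R4 takes the fraction G_k/ΣG = 0.01953/0.2108 = 0.09265, so I = 6.28 × 0.09265 = 0.5819 mA.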